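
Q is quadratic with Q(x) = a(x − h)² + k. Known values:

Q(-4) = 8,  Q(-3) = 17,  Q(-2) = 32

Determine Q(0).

First differences 9, 15; second difference 6 = 2a, so a = 3.
Expanding, the x-coefficient is −2ah = -6h; matching it to the data gives h = -5, and then k = 5.
So Q(x) = 3(x + 5)² + 5.
Q(0) = 3·5² + 5 = 80.

80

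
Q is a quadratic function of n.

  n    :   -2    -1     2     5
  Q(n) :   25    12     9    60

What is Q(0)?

5

Write Q(n) = an² + bn + c; the 4 given values yield a linear system in the 3 coefficients.
Solving, Q(n) = 3n² - 4n + 5.
Then Q(0) = 5.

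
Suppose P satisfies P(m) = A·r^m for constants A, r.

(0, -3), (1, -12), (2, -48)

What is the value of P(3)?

-192

Consecutive ratio: -12/(-3) = 4, and -48/(-12) = 4, so r = 4.
Then A·4^0 = -3 gives A = -3, and P(m) = -3·4^m.
P(3) = -3·4^3 = -192.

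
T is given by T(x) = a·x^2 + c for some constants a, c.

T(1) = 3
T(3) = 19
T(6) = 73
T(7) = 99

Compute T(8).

129

From T(1) = 3 and T(3) = 19: 1a + c = 3 and 9a + c = 19.
Subtracting: 8a = 16, so a = 2; then c = 3 − 2·1 = 1.
So T(x) = 2x² + 1, and T(8) = 129.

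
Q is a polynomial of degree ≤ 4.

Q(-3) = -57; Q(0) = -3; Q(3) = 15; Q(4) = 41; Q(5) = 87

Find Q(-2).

-25

Write Q(x) = ax^4 + bx³ + cx² + dx + e; the 5 given values yield a linear system in the 5 coefficients.
Solving, the leading coefficient vanishes, and Q(x) = x³ - 2x² + 3x - 3.
Then Q(-2) = -25.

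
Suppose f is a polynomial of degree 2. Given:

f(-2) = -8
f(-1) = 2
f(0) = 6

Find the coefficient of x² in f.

-3

Write f(x) = ax² + bx + c; the 3 given values yield a linear system in the 3 coefficients.
Solving, f(x) = -3x² + x + 6.
The coefficient of x² is -3.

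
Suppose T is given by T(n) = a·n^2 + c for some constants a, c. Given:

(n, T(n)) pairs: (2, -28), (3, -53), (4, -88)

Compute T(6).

From T(2) = -28 and T(3) = -53: 4a + c = -28 and 9a + c = -53.
Subtracting: 5a = -25, so a = -5; then c = -28 − (-5)·4 = -8.
So T(n) = -5n² − 8, and T(6) = -188.

-188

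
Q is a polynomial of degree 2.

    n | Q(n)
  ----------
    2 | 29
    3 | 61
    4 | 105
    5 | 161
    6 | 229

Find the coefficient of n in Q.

Write Q(n) = an² + bn + c; the 5 given values yield a linear system in the 3 coefficients.
Solving, Q(n) = 6n² + 2n + 1.
The coefficient of n is 2.

2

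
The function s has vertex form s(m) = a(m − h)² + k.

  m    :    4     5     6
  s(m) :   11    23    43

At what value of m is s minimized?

First differences 12, 20; second difference 8 = 2a, so a = 4.
Expanding, the m-coefficient is −2ah = -8h; matching it to the data gives h = 3, and then k = 7.
So s(m) = 4(m − 3)² + 7.
Hence h = 3.

3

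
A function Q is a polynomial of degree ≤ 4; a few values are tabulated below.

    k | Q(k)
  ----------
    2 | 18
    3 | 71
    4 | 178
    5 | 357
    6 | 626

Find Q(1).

1

First differences: 53, 107, 179, 269. Second differences: 54, 72, 90. Third differences: 18, 18.
Level-3 differences are constant, so Q has degree 3.
Fitting a degree-3 polynomial gives Q(k) = 3k³ - 4k + 2.
Then Q(1) = 1.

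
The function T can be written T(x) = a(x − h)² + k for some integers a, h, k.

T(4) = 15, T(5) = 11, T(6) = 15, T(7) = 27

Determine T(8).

47

First differences -4, 4, 12; second difference 8 = 2a, so a = 4.
Expanding, the x-coefficient is −2ah = -8h; matching it to the data gives h = 5, and then k = 11.
So T(x) = 4(x − 5)² + 11.
T(8) = 4·3² + 11 = 47.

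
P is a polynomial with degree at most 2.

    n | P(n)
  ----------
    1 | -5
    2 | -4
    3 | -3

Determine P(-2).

-8

First differences: 1, 1.
Level-1 differences are constant, so P has degree 1.
Fitting a degree-1 polynomial gives P(n) = n - 6.
Then P(-2) = -8.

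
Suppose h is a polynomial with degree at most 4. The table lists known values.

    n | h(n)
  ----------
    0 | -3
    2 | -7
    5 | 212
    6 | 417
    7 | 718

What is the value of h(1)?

-8

Write h(n) = an^4 + bn³ + cn² + dn + e; the 5 given values yield a linear system in the 5 coefficients.
Solving, the leading coefficient vanishes, and h(n) = 3n³ - 6n² - 2n - 3.
Then h(1) = -8.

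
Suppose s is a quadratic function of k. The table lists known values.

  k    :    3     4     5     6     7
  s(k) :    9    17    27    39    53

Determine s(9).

First differences: 8, 10, 12, 14. Second differences: 2, 2, 2.
Level-2 differences are constant, so s has degree 2.
Fitting a degree-2 polynomial gives s(k) = k² + k - 3.
Then s(9) = 87.

87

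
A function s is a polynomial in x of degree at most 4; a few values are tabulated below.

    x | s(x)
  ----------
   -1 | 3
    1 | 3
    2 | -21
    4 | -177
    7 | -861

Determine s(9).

-1757

Write s(x) = ax^4 + bx³ + cx² + dx + e; the 5 given values yield a linear system in the 5 coefficients.
Solving, the leading coefficient vanishes, and s(x) = -2x³ - 4x² + 2x + 7.
Then s(9) = -1757.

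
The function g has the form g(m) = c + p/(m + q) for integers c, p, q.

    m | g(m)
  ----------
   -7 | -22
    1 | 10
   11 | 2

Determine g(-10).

-12

(g(m) − c)(m + q) = p for each data point; the three points give a linear system in c and q, then p follows.
Solving: c = -2, q = 4, p = 60, so g(m) = -2 + 60/(m + 4).
Then g(-10) = -2 + 60/(-6) = -12.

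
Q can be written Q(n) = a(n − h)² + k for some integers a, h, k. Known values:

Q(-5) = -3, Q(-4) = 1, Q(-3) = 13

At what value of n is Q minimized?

First differences 4, 12; second difference 8 = 2a, so a = 4.
Expanding, the n-coefficient is −2ah = -8h; matching it to the data gives h = -5, and then k = -3.
So Q(n) = 4(n + 5)² − 3.
Hence h = -5.

-5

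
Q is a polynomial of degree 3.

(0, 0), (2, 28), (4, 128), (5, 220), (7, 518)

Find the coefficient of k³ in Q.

1

Write Q(k) = ak³ + bk² + ck + d; the 5 given values yield a linear system in the 4 coefficients.
Solving, Q(k) = k³ + 3k² + 4k.
The coefficient of k³ is 1.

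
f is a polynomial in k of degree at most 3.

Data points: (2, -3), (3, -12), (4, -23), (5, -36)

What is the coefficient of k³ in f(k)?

Write f(k) = ak³ + bk² + ck + d; the 4 given values yield a linear system in the 4 coefficients.
Solving, the leading coefficient vanishes, and f(k) = -k² - 4k + 9.
The coefficient of k³ is 0.

0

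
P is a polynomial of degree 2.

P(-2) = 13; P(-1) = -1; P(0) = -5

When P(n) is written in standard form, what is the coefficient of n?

1

Write P(n) = an² + bn + c; the 3 given values yield a linear system in the 3 coefficients.
Solving, P(n) = 5n² + n - 5.
The coefficient of n is 1.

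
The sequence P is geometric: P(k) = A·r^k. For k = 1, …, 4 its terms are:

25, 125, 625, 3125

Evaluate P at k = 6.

Consecutive ratio: 125/25 = 5, and 625/125 = 5, so r = 5.
Then A·5^1 = 25 gives A = 5, and P(k) = 5·5^k.
P(6) = 5·5^6 = 78125.

78125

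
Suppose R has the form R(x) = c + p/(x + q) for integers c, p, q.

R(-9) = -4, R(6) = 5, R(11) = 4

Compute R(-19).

0

(R(x) − c)(x + q) = p for each data point; the three points give a linear system in c and q, then p follows.
Solving: c = 2, q = 4, p = 30, so R(x) = 2 + 30/(x + 4).
Then R(-19) = 2 + 30/(-15) = 0.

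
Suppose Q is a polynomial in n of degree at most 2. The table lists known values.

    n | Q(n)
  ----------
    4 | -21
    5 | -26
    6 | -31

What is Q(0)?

Write Q(n) = an² + bn + c; the 3 given values yield a linear system in the 3 coefficients.
Solving, the leading coefficient vanishes, and Q(n) = -5n - 1.
The constant term is Q(0) = -1.

-1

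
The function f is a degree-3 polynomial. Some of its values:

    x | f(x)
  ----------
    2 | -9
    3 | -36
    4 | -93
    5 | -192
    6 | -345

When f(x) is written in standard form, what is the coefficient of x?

-4

First differences: -27, -57, -99, -153. Second differences: -30, -42, -54. Third differences: -12, -12.
Level-3 differences are constant, so f has degree 3.
Fitting a degree-3 polynomial gives f(x) = -2x³ + 3x² - 4x + 3.
The coefficient of x is -4.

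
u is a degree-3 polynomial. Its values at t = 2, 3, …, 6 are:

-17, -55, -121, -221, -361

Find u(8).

Write u(t) = at³ + bt² + ct + d; the 5 given values yield a linear system in the 4 coefficients.
Solving, u(t) = -t³ - 5t² + 6t - 1.
Then u(8) = -785.

-785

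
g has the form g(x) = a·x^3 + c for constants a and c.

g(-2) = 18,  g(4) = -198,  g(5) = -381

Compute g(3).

-87

From g(-2) = 18 and g(4) = -198: -8a + c = 18 and 64a + c = -198.
Subtracting: 72a = -216, so a = -3; then c = 18 − (-3)·(-8) = -6.
So g(x) = -3x³ − 6, and g(3) = -87.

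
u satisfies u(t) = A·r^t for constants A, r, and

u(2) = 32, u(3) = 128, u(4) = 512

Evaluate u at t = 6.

8192

Consecutive ratio: 128/32 = 4, and 512/128 = 4, so r = 4.
Then A·4^2 = 32 gives A = 2, and u(t) = 2·4^t.
u(6) = 2·4^6 = 8192.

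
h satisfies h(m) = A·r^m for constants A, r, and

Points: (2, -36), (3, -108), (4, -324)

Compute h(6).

Consecutive ratio: -108/(-36) = 3, and -324/(-108) = 3, so r = 3.
Then A·3^2 = -36 gives A = -4, and h(m) = -4·3^m.
h(6) = -4·3^6 = -2916.

-2916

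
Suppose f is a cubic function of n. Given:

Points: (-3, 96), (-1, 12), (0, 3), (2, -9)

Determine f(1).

0

Write f(n) = an³ + bn² + cn + d; the 4 given values yield a linear system in the 4 coefficients.
Solving, f(n) = -2n³ + 3n² - 4n + 3.
Then f(1) = 0.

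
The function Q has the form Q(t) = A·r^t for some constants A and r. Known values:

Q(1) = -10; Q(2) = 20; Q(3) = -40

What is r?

-2

Consecutive ratio: 20/(-10) = -2, and -40/20 = -2, so r = -2.
Then A·(-2)^1 = -10 gives A = 5, and Q(t) = 5·(-2)^t.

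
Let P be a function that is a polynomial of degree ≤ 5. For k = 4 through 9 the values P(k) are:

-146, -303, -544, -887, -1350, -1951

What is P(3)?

-55

Write P(k) = ak^5 + bk^4 + ck³ + dk² + ek + p; the 6 given values yield a linear system in the 6 coefficients.
Solving, the top 2 coefficients vanish, and P(k) = -3k³ + 3k² - k + 2.
Then P(3) = -55.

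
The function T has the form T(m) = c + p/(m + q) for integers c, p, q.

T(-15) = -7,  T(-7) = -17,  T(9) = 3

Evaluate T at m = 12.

2

(T(m) − c)(m + q) = p for each data point; the three points give a linear system in c and q, then p follows.
Solving: c = -2, q = 3, p = 60, so T(m) = -2 + 60/(m + 3).
Then T(12) = -2 + 60/15 = 2.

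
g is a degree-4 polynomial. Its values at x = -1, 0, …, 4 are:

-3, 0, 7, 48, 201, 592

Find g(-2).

16

First differences: 3, 7, 41, 153, 391. Second differences: 4, 34, 112, 238. Third differences: 30, 78, 126. Fourth differences: 48, 48.
Level-4 differences are constant, so g has degree 4.
Fitting a degree-4 polynomial gives g(x) = 2x^4 + x³ + 4x.
Then g(-2) = 16.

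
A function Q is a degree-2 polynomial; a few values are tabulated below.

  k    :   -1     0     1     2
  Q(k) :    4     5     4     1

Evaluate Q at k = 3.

-4

First differences: 1, -1, -3. Second differences: -2, -2.
Level-2 differences are constant, so Q has degree 2.
Fitting a degree-2 polynomial gives Q(k) = -k² + 5.
Then Q(3) = -4.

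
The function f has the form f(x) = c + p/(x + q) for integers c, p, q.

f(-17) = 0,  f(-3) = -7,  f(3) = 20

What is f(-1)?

-16

(f(x) − c)(x + q) = p for each data point; the three points give a linear system in c and q, then p follows.
Solving: c = 2, q = -1, p = 36, so f(x) = 2 + 36/(x − 1).
Then f(-1) = 2 + 36/(-2) = -16.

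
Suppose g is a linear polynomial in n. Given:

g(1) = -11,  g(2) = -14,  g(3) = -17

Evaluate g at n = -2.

First differences: -3, -3.
Level-1 differences are constant, so g has degree 1.
Fitting a degree-1 polynomial gives g(n) = -3n - 8.
Then g(-2) = -2.

-2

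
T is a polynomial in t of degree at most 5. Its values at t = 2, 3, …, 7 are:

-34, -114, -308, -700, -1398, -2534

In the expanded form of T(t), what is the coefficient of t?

First differences: -80, -194, -392, -698, -1136. Second differences: -114, -198, -306, -438. Third differences: -84, -108, -132. Fourth differences: -24, -24.
Level-4 differences are constant, so T has degree 4.
Fitting a degree-4 polynomial gives T(t) = -t^4 - 2t² - 5t.
The coefficient of t is -5.

-5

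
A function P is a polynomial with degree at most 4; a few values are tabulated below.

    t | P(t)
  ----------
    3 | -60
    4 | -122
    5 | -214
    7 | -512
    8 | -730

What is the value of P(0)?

Write P(t) = at^4 + bt³ + ct² + dt + e; the 5 given values yield a linear system in the 5 coefficients.
Solving, the leading coefficient vanishes, and P(t) = -t³ - 3t² - 4t + 6.
Then P(0) = 6.

6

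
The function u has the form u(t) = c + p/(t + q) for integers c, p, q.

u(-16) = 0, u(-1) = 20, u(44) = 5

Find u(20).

6

(u(t) − c)(t + q) = p for each data point; the three points give a linear system in c and q, then p follows.
Solving: c = 4, q = 4, p = 48, so u(t) = 4 + 48/(t + 4).
Then u(20) = 4 + 48/24 = 6.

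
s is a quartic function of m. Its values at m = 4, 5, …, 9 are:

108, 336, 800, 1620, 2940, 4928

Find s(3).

First differences: 228, 464, 820, 1320, 1988. Second differences: 236, 356, 500, 668. Third differences: 120, 144, 168. Fourth differences: 24, 24.
Level-4 differences are constant, so s has degree 4.
Fitting a degree-4 polynomial gives s(m) = m^4 - 2m³ - 3m² + 8m - 4.
Then s(3) = 20.

20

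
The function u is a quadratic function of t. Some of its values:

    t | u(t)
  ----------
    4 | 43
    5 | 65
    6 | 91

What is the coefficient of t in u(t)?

4

Write u(t) = at² + bt + c; the 3 given values yield a linear system in the 3 coefficients.
Solving, u(t) = 2t² + 4t - 5.
The coefficient of t is 4.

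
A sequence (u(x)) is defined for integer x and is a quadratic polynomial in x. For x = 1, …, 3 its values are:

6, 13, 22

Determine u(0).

Write u(x) = ax² + bx + c; the 3 given values yield a linear system in the 3 coefficients.
Solving, u(x) = x² + 4x + 1.
Then u(0) = 1.

1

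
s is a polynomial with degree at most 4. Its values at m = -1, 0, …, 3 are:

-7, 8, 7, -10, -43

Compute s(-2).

-38

First differences: 15, -1, -17, -33. Second differences: -16, -16, -16.
Level-2 differences are constant, so s has degree 2.
Fitting a degree-2 polynomial gives s(m) = -8m² + 7m + 8.
Then s(-2) = -38.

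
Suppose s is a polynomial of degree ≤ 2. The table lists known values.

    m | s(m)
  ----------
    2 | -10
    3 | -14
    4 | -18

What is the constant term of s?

-2

Write s(m) = am² + bm + c; the 3 given values yield a linear system in the 3 coefficients.
Solving, the leading coefficient vanishes, and s(m) = -4m - 2.
The constant term is s(0) = -2.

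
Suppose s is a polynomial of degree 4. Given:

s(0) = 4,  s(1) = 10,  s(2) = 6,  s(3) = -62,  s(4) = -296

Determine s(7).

-3734

Write s(k) = ak^4 + bk³ + ck² + dk + e; the 5 given values yield a linear system in the 5 coefficients.
Solving, s(k) = -2k^4 + 3k³ + 5k + 4.
Then s(7) = -3734.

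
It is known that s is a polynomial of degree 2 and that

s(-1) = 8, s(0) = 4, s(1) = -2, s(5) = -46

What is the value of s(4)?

Write s(m) = am² + bm + c; the 4 given values yield a linear system in the 3 coefficients.
Solving, s(m) = -m² - 5m + 4.
Then s(4) = -32.

-32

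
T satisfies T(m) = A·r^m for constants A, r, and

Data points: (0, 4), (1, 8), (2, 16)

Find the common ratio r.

Consecutive ratio: 8/4 = 2, and 16/8 = 2, so r = 2.
Then A·2^0 = 4 gives A = 4, and T(m) = 4·2^m.

2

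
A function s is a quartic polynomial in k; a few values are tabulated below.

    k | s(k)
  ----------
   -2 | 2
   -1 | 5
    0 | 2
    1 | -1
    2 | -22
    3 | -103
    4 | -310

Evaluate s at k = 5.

Write s(k) = ak^4 + bk³ + ck² + dk + e; the 7 given values yield a linear system in the 5 coefficients.
Solving, s(k) = -k^4 - k³ + k² - 2k + 2.
Then s(5) = -733.

-733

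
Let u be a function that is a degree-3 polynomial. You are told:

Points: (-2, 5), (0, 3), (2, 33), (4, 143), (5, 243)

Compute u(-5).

Write u(k) = ak³ + bk² + ck + d; the 5 given values yield a linear system in the 4 coefficients.
Solving, u(k) = k³ + 4k² + 3k + 3.
Then u(-5) = -37.

-37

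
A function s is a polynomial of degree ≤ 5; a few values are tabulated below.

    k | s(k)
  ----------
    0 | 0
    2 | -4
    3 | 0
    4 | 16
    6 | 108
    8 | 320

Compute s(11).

968

Write s(k) = ak^5 + bk^4 + ck³ + dk² + ek + p; the 6 given values yield a linear system in the 6 coefficients.
Solving, the top 2 coefficients vanish, and s(k) = k³ - 3k².
Then s(11) = 968.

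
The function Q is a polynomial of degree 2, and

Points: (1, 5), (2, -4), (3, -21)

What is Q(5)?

Write Q(k) = ak² + bk + c; the 3 given values yield a linear system in the 3 coefficients.
Solving, Q(k) = -4k² + 3k + 6.
Then Q(5) = -79.

-79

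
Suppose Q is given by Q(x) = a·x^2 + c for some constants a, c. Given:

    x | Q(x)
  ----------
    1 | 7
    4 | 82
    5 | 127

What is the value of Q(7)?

247

From Q(1) = 7 and Q(4) = 82: 1a + c = 7 and 16a + c = 82.
Subtracting: 15a = 75, so a = 5; then c = 7 − 5·1 = 2.
So Q(x) = 5x² + 2, and Q(7) = 247.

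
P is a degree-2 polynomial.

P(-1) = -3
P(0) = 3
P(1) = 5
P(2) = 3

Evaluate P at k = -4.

-45

First differences: 6, 2, -2. Second differences: -4, -4.
Level-2 differences are constant, so P has degree 2.
Fitting a degree-2 polynomial gives P(k) = -2k² + 4k + 3.
Then P(-4) = -45.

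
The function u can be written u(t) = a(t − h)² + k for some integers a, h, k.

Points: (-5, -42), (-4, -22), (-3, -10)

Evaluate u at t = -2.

First differences 20, 12; second difference -8 = 2a, so a = -4.
Expanding, the t-coefficient is −2ah = 8h; matching it to the data gives h = -2, and then k = -6.
So u(t) = -4(t + 2)² − 6.
u(-2) = -4·0² − 6 = -6.

-6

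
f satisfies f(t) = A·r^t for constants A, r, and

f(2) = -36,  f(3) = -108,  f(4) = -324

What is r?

Consecutive ratio: -108/(-36) = 3, and -324/(-108) = 3, so r = 3.
Then A·3^2 = -36 gives A = -4, and f(t) = -4·3^t.

3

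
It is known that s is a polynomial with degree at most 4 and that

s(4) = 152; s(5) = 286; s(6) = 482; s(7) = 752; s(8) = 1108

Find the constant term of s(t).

First differences: 134, 196, 270, 356. Second differences: 62, 74, 86. Third differences: 12, 12.
Level-3 differences are constant, so s has degree 3.
Fitting a degree-3 polynomial gives s(t) = 2t³ + t² + 3t - 4.
The constant term is s(0) = -4.

-4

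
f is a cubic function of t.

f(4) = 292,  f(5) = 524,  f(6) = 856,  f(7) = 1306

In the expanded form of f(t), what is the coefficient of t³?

3

Write f(t) = at³ + bt² + ct + d; the 4 given values yield a linear system in the 4 coefficients.
Solving, f(t) = 3t³ + 5t² + 4t + 4.
The coefficient of t³ is 3.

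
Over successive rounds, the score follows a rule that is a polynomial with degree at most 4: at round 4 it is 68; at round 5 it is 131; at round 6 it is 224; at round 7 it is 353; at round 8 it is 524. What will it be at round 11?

1349

Write the value at k as u(k).
Write u(k) = ak^4 + bk³ + ck² + dk + e; the 5 given values yield a linear system in the 5 coefficients.
Solving, the leading coefficient vanishes, and u(k) = k³ + 2k - 4.
Then u(11) = 1349.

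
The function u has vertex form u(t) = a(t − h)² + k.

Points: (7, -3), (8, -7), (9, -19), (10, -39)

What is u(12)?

First differences -4, -12, -20; second difference -8 = 2a, so a = -4.
Expanding, the t-coefficient is −2ah = 8h; matching it to the data gives h = 7, and then k = -3.
So u(t) = -4(t − 7)² − 3.
u(12) = -4·5² − 3 = -103.

-103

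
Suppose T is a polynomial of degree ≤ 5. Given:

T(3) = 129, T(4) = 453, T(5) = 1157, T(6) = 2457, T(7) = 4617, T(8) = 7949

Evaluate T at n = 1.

-3

Write T(n) = an^5 + bn^4 + cn³ + dn² + en + p; the 6 given values yield a linear system in the 6 coefficients.
Solving, the leading coefficient vanishes, and T(n) = 2n^4 - 4n² + 2n - 3.
Then T(1) = -3.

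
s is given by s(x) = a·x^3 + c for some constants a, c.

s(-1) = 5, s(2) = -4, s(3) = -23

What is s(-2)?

12

From s(-1) = 5 and s(2) = -4: -1a + c = 5 and 8a + c = -4.
Subtracting: 9a = -9, so a = -1; then c = 5 − (-1)·(-1) = 4.
So s(x) = -1x³ + 4, and s(-2) = 12.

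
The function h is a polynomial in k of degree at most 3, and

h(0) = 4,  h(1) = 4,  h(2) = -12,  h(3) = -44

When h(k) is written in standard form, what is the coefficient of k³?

First differences: 0, -16, -32. Second differences: -16, -16.
Level-2 differences are constant, so h has degree 2.
Fitting a degree-2 polynomial gives h(k) = -8k² + 8k + 4.
The coefficient of k³ is 0.

0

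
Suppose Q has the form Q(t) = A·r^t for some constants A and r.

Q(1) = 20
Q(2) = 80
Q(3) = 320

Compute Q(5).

Consecutive ratio: 80/20 = 4, and 320/80 = 4, so r = 4.
Then A·4^1 = 20 gives A = 5, and Q(t) = 5·4^t.
Q(5) = 5·4^5 = 5120.

5120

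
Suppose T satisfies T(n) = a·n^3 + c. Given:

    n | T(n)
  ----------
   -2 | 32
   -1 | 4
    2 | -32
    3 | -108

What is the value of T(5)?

-500

From T(-2) = 32 and T(-1) = 4: -8a + c = 32 and -1a + c = 4.
Subtracting: 7a = -28, so a = -4; then c = 32 − (-4)·(-8) = 0.
So T(n) = -4n³ + 0, and T(5) = -500.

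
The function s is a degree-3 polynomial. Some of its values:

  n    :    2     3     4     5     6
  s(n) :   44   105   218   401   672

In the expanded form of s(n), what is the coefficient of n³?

3

Write s(n) = an³ + bn² + cn + d; the 5 given values yield a linear system in the 4 coefficients.
Solving, s(n) = 3n³ - n² + 9n + 6.
The coefficient of n³ is 3.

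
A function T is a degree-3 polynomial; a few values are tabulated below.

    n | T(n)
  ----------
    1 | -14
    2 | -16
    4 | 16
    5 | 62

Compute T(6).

136

Write T(n) = an³ + bn² + cn + d; the 4 given values yield a linear system in the 4 coefficients.
Solving, T(n) = n³ - n² - 6n - 8.
Then T(6) = 136.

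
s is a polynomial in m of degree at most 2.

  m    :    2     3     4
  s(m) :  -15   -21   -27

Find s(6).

-39

First differences: -6, -6.
Level-1 differences are constant, so s has degree 1.
Fitting a degree-1 polynomial gives s(m) = -6m - 3.
Then s(6) = -39.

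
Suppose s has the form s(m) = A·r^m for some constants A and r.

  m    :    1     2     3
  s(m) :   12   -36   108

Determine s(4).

-324

Consecutive ratio: -36/12 = -3, and 108/(-36) = -3, so r = -3.
Then A·(-3)^1 = 12 gives A = -4, and s(m) = -4·(-3)^m.
s(4) = -4·(-3)^4 = -324.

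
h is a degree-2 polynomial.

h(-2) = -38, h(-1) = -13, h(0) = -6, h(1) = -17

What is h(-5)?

-221

First differences: 25, 7, -11. Second differences: -18, -18.
Level-2 differences are constant, so h has degree 2.
Fitting a degree-2 polynomial gives h(x) = -9x² - 2x - 6.
Then h(-5) = -221.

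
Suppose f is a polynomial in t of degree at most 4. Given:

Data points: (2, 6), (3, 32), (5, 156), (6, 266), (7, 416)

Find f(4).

Write f(t) = at^4 + bt³ + ct² + dt + e; the 5 given values yield a linear system in the 5 coefficients.
Solving, the leading coefficient vanishes, and f(t) = t³ + 2t² - 3t - 4.
Then f(4) = 80.

80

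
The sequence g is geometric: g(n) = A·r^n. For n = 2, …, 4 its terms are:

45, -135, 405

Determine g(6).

3645

Consecutive ratio: -135/45 = -3, and 405/(-135) = -3, so r = -3.
Then A·(-3)^2 = 45 gives A = 5, and g(n) = 5·(-3)^n.
g(6) = 5·(-3)^6 = 3645.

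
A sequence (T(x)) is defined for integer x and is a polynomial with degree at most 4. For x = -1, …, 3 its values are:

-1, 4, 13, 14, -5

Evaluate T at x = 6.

Write T(x) = ax^4 + bx³ + cx² + dx + e; the 5 given values yield a linear system in the 5 coefficients.
Solving, the leading coefficient vanishes, and T(x) = -2x³ + 2x² + 9x + 4.
Then T(6) = -302.

-302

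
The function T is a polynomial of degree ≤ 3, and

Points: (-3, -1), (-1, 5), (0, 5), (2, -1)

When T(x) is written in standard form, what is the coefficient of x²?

-1

Write T(x) = ax³ + bx² + cx + d; the 4 given values yield a linear system in the 4 coefficients.
Solving, the leading coefficient vanishes, and T(x) = -x² - x + 5.
The coefficient of x² is -1.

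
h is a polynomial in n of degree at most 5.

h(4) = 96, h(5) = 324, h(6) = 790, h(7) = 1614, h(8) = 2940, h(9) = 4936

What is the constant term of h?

4

Write h(n) = an^5 + bn^4 + cn³ + dn² + en + p; the 6 given values yield a linear system in the 6 coefficients.
Solving, the leading coefficient vanishes, and h(n) = n^4 - 2n³ - 2n² - n + 4.
The constant term is h(0) = 4.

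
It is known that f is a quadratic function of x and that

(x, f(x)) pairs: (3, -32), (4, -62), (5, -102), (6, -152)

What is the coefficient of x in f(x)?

5

Write f(x) = ax² + bx + c; the 4 given values yield a linear system in the 3 coefficients.
Solving, f(x) = -5x² + 5x - 2.
The coefficient of x is 5.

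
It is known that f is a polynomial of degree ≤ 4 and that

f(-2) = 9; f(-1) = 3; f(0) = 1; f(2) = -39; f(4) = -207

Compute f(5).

Write f(x) = ax^4 + bx³ + cx² + dx + e; the 5 given values yield a linear system in the 5 coefficients.
Solving, the leading coefficient vanishes, and f(x) = -2x³ - 4x² - 4x + 1.
Then f(5) = -369.

-369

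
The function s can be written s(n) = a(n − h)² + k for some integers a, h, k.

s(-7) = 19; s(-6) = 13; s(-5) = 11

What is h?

-5

First differences -6, -2; second difference 4 = 2a, so a = 2.
Expanding, the n-coefficient is −2ah = -4h; matching it to the data gives h = -5, and then k = 11.
So s(n) = 2(n + 5)² + 11.
Hence h = -5.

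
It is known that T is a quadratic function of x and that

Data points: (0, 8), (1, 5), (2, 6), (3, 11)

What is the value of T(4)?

First differences: -3, 1, 5. Second differences: 4, 4.
Level-2 differences are constant, so T has degree 2.
Extending the table by one column gives the next first difference 9, so T(4) = 11 + 9 = 20.

20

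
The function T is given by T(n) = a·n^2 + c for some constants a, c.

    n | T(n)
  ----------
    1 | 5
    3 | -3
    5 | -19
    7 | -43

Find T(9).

-75

From T(1) = 5 and T(3) = -3: 1a + c = 5 and 9a + c = -3.
Subtracting: 8a = -8, so a = -1; then c = 5 − (-1)·1 = 6.
So T(n) = -1n² + 6, and T(9) = -75.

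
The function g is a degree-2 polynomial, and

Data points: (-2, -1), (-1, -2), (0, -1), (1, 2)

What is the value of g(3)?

14

Write g(x) = ax² + bx + c; the 4 given values yield a linear system in the 3 coefficients.
Solving, g(x) = x² + 2x - 1.
Then g(3) = 14.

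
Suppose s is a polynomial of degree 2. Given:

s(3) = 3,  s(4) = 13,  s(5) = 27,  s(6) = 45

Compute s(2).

Write s(m) = am² + bm + c; the 4 given values yield a linear system in the 3 coefficients.
Solving, s(m) = 2m² - 4m - 3.
Then s(2) = -3.

-3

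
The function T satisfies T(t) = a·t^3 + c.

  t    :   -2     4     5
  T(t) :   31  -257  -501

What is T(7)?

-1373

From T(-2) = 31 and T(4) = -257: -8a + c = 31 and 64a + c = -257.
Subtracting: 72a = -288, so a = -4; then c = 31 − (-4)·(-8) = -1.
So T(t) = -4t³ − 1, and T(7) = -1373.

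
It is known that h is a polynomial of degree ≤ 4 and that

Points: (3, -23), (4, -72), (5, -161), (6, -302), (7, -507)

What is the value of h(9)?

First differences: -49, -89, -141, -205. Second differences: -40, -52, -64. Third differences: -12, -12.
Level-3 differences are constant, so h has degree 3.
Fitting a degree-3 polynomial gives h(k) = -2k³ + 4k² - 3k + 4.
Then h(9) = -1157.

-1157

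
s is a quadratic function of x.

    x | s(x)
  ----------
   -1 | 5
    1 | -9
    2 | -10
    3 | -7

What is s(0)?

Write s(x) = ax² + bx + c; the 4 given values yield a linear system in the 3 coefficients.
Solving, s(x) = 2x² - 7x - 4.
Then s(0) = -4.

-4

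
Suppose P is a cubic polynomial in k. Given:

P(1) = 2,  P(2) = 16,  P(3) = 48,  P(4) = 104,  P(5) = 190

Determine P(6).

312

First differences: 14, 32, 56, 86. Second differences: 18, 24, 30. Third differences: 6, 6.
Level-3 differences are constant, so P has degree 3.
Extending the table by one column gives the next first difference 122, so P(6) = 190 + 122 = 312.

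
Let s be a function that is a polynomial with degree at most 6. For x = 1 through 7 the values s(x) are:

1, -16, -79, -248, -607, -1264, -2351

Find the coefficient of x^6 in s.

0

First differences: -17, -63, -169, -359, -657, -1087. Second differences: -46, -106, -190, -298, -430. Third differences: -60, -84, -108, -132. Fourth differences: -24, -24, -24.
Level-4 differences are constant, so s has degree 4.
Fitting a degree-4 polynomial gives s(x) = -x^4 + 2x² - 8x + 8.
The coefficient of x^6 is 0.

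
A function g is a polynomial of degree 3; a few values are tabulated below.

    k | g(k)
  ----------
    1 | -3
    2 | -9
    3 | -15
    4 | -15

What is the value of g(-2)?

-45

Write g(k) = ak³ + bk² + ck + d; the 4 given values yield a linear system in the 4 coefficients.
Solving, g(k) = k³ - 6k² + 5k - 3.
Then g(-2) = -45.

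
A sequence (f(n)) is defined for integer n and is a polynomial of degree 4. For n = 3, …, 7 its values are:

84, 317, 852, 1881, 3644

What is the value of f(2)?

Write f(n) = an^4 + bn³ + cn² + dn + e; the 5 given values yield a linear system in the 5 coefficients.
Solving, f(n) = 2n^4 - 4n³ + 5n² - 4n - 3.
Then f(2) = 9.

9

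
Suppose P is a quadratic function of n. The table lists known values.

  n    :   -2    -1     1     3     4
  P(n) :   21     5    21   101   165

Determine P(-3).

53

Write P(n) = an² + bn + c; the 5 given values yield a linear system in the 3 coefficients.
Solving, P(n) = 8n² + 8n + 5.
Then P(-3) = 53.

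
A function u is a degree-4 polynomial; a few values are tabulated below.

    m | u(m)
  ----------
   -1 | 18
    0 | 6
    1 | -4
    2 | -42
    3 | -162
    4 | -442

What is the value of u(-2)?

First differences: -12, -10, -38, -120, -280. Second differences: 2, -28, -82, -160. Third differences: -30, -54, -78. Fourth differences: -24, -24.
Level-4 differences are constant, so u has degree 4.
Fitting a degree-4 polynomial gives u(m) = -m^4 - 3m³ + 2m² - 8m + 6.
Then u(-2) = 38.

38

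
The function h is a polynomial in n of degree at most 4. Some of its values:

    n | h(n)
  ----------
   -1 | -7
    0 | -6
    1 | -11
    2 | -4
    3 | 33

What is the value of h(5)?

269

First differences: 1, -5, 7, 37. Second differences: -6, 12, 30. Third differences: 18, 18.
Level-3 differences are constant, so h has degree 3.
Fitting a degree-3 polynomial gives h(n) = 3n³ - 3n² - 5n - 6.
Then h(5) = 269.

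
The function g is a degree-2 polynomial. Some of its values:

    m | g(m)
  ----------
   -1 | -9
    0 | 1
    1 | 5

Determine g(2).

Write g(m) = am² + bm + c; the 3 given values yield a linear system in the 3 coefficients.
Solving, g(m) = -3m² + 7m + 1.
Then g(2) = 3.

3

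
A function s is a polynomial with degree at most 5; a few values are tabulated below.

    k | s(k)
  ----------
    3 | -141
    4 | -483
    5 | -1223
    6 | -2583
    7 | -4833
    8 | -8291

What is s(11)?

-29813

First differences: -342, -740, -1360, -2250, -3458. Second differences: -398, -620, -890, -1208. Third differences: -222, -270, -318. Fourth differences: -48, -48.
Level-4 differences are constant, so s has degree 4.
Fitting a degree-4 polynomial gives s(k) = -2k^4 - k³ + 7k² - 4k - 3.
Then s(11) = -29813.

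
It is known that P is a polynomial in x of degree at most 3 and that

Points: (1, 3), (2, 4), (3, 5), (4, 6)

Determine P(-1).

First differences: 1, 1, 1.
Level-1 differences are constant, so P has degree 1.
Fitting a degree-1 polynomial gives P(x) = x + 2.
Then P(-1) = 1.

1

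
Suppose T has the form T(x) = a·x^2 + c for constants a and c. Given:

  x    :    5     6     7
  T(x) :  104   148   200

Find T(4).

68

From T(5) = 104 and T(6) = 148: 25a + c = 104 and 36a + c = 148.
Subtracting: 11a = 44, so a = 4; then c = 104 − 4·25 = 4.
So T(x) = 4x² + 4, and T(4) = 68.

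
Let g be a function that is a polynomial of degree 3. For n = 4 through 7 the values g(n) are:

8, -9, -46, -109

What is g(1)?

Write g(n) = an³ + bn² + cn + d; the 4 given values yield a linear system in the 4 coefficients.
Solving, g(n) = -n³ + 5n² - n - 4.
Then g(1) = -1.

-1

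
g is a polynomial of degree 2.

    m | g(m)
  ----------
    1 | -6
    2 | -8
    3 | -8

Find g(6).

Write g(m) = am² + bm + c; the 3 given values yield a linear system in the 3 coefficients.
Solving, g(m) = m² - 5m - 2.
Then g(6) = 4.

4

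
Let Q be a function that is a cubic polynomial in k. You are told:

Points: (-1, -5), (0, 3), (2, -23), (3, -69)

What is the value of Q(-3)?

-33

Write Q(k) = ak³ + bk² + ck + d; the 4 given values yield a linear system in the 4 coefficients.
Solving, Q(k) = -k³ - 6k² + 3k + 3.
Then Q(-3) = -33.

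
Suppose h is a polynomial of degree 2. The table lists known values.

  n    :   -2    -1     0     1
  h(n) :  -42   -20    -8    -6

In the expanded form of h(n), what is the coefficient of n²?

-5

Write h(n) = an² + bn + c; the 4 given values yield a linear system in the 3 coefficients.
Solving, h(n) = -5n² + 7n - 8.
The coefficient of n² is -5.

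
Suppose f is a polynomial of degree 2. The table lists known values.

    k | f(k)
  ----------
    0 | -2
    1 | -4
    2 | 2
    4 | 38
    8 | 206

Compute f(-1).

8

Write f(k) = ak² + bk + c; the 5 given values yield a linear system in the 3 coefficients.
Solving, f(k) = 4k² - 6k - 2.
Then f(-1) = 8.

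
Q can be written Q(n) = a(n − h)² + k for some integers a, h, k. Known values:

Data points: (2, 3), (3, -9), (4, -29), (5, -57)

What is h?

First differences -12, -20, -28; second difference -8 = 2a, so a = -4.
Expanding, the n-coefficient is −2ah = 8h; matching it to the data gives h = 1, and then k = 7.
So Q(n) = -4(n − 1)² + 7.
Hence h = 1.

1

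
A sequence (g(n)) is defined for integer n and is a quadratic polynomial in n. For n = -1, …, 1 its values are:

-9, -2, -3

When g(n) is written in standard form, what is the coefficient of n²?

-4

Write g(n) = an² + bn + c; the 3 given values yield a linear system in the 3 coefficients.
Solving, g(n) = -4n² + 3n - 2.
The coefficient of n² is -4.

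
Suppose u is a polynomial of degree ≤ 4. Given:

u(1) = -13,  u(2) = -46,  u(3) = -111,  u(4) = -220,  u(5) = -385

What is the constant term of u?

First differences: -33, -65, -109, -165. Second differences: -32, -44, -56. Third differences: -12, -12.
Level-3 differences are constant, so u has degree 3.
Fitting a degree-3 polynomial gives u(m) = -2m³ - 4m² - 7m.
The constant term is u(0) = 0.

0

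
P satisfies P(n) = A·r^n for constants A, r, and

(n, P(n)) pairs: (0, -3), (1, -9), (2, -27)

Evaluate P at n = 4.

-243

Consecutive ratio: -9/(-3) = 3, and -27/(-9) = 3, so r = 3.
Then A·3^0 = -3 gives A = -3, and P(n) = -3·3^n.
P(4) = -3·3^4 = -243.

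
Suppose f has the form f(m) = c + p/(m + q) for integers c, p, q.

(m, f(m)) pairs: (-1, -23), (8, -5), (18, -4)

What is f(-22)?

-2

(f(m) − c)(m + q) = p for each data point; the three points give a linear system in c and q, then p follows.
Solving: c = -3, q = 2, p = -20, so f(m) = -3 − 20/(m + 2).
Then f(-22) = -3 − 20/(-20) = -2.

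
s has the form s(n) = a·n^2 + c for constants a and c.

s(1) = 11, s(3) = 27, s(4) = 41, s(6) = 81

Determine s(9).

From s(1) = 11 and s(3) = 27: 1a + c = 11 and 9a + c = 27.
Subtracting: 8a = 16, so a = 2; then c = 11 − 2·1 = 9.
So s(n) = 2n² + 9, and s(9) = 171.

171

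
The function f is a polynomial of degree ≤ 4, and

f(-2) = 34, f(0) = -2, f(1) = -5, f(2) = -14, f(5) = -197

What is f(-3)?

Write f(k) = ak^4 + bk³ + ck² + dk + e; the 5 given values yield a linear system in the 5 coefficients.
Solving, the leading coefficient vanishes, and f(k) = -2k³ + 3k² - 4k - 2.
Then f(-3) = 91.

91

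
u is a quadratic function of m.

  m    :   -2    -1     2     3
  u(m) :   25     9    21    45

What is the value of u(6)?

Write u(m) = am² + bm + c; the 4 given values yield a linear system in the 3 coefficients.
Solving, u(m) = 5m² - m + 3.
Then u(6) = 177.

177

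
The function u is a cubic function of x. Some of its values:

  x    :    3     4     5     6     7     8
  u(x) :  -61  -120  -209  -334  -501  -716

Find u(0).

First differences: -59, -89, -125, -167, -215. Second differences: -30, -36, -42, -48. Third differences: -6, -6, -6.
Level-3 differences are constant, so u has degree 3.
Fitting a degree-3 polynomial gives u(x) = -x³ - 3x² - x - 4.
Then u(0) = -4.

-4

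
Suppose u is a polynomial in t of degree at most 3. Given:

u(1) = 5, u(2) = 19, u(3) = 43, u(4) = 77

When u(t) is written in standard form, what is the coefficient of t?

-1

Write u(t) = at³ + bt² + ct + d; the 4 given values yield a linear system in the 4 coefficients.
Solving, the leading coefficient vanishes, and u(t) = 5t² - t + 1.
The coefficient of t is -1.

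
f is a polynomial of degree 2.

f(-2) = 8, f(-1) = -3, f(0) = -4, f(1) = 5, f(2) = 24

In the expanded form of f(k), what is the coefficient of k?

4

First differences: -11, -1, 9, 19. Second differences: 10, 10, 10.
Level-2 differences are constant, so f has degree 2.
Fitting a degree-2 polynomial gives f(k) = 5k² + 4k - 4.
The coefficient of k is 4.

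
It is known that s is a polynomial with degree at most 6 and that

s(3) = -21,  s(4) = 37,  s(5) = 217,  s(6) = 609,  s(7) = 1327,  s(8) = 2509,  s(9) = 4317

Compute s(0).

First differences: 58, 180, 392, 718, 1182, 1808. Second differences: 122, 212, 326, 464, 626. Third differences: 90, 114, 138, 162. Fourth differences: 24, 24, 24.
Level-4 differences are constant, so s has degree 4.
Fitting a degree-4 polynomial gives s(m) = m^4 - 3m³ - 6m - 3.
Then s(0) = -3.

-3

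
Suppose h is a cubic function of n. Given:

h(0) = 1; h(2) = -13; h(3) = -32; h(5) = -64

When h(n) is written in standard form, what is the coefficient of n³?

1

Write h(n) = an³ + bn² + cn + d; the 4 given values yield a linear system in the 4 coefficients.
Solving, h(n) = n³ - 9n² + 7n + 1.
The coefficient of n³ is 1.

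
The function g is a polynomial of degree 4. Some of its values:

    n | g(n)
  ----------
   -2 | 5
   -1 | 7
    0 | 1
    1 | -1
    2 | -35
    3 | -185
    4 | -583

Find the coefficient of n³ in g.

First differences: 2, -6, -2, -34, -150, -398. Second differences: -8, 4, -32, -116, -248. Third differences: 12, -36, -84, -132. Fourth differences: -48, -48, -48.
Level-4 differences are constant, so g has degree 4.
Fitting a degree-4 polynomial gives g(n) = -2n^4 - 2n³ + 4n² - 2n + 1.
The coefficient of n³ is -2.

-2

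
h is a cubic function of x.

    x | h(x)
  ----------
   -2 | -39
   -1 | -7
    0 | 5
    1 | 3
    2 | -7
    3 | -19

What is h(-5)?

-315

Write h(x) = ax³ + bx² + cx + d; the 6 given values yield a linear system in the 4 coefficients.
Solving, h(x) = x³ - 7x² + 4x + 5.
Then h(-5) = -315.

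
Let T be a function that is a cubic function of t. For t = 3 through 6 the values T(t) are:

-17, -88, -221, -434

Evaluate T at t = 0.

4

Write T(t) = at³ + bt² + ct + d; the 4 given values yield a linear system in the 4 coefficients.
Solving, T(t) = -3t³ + 5t² + 5t + 4.
Then T(0) = 4.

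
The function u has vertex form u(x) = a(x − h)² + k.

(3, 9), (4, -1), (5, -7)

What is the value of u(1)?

First differences -10, -6; second difference 4 = 2a, so a = 2.
Expanding, the x-coefficient is −2ah = -4h; matching it to the data gives h = 6, and then k = -9.
So u(x) = 2(x − 6)² − 9.
u(1) = 2·(-5)² − 9 = 41.

41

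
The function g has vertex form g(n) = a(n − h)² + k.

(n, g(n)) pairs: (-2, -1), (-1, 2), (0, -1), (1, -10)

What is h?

First differences 3, -3, -9; second difference -6 = 2a, so a = -3.
Expanding, the n-coefficient is −2ah = 6h; matching it to the data gives h = -1, and then k = 2.
So g(n) = -3(n + 1)² + 2.
Hence h = -1.

-1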